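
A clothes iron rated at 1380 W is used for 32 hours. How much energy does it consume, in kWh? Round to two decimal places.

Energy = 1.38 kW × 32 h = 44.16 kWh

44.16 kWh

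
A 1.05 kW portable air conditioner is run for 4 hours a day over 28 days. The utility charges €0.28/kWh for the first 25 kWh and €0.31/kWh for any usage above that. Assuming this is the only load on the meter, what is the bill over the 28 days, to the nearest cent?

Runtime = 4 h/day × 28 days = 112 h
Energy = 1.05 kW × 112 h = 117.6 kWh
Tier 1 (0–25 kWh): 25 × €0.28 = €7
Above 25 kWh: 92.6 × €0.31 = €28.706
Bill = €35.71

€35.71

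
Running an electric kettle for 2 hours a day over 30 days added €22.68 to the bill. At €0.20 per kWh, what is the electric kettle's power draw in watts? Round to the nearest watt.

Energy = €22.68 ÷ €0.20/kWh = 113.4 kWh
Runtime = 2 h/day × 30 days = 60 h
Power = 113.4 kWh ÷ 60 h = 1.89 kW = 1890 W

1890 W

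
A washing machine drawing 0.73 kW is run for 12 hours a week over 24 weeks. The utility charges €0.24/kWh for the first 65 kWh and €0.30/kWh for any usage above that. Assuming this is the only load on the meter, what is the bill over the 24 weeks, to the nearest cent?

Runtime = 12 h/week × 24 weeks = 288 h
Energy = 0.73 kW × 288 h = 210.24 kWh
Tier 1 (0–65 kWh): 65 × €0.24 = €15.6
Above 65 kWh: 145.24 × €0.30 = €43.572
Bill = €59.17

€59.17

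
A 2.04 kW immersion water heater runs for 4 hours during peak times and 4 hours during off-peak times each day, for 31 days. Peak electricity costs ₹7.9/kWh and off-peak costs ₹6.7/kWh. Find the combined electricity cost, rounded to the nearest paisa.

₹3693.22

Peak energy = 2.04 kW × 4 h × 31 = 252.96 kWh
Off-peak energy = 2.04 kW × 4 h × 31 = 252.96 kWh
Cost = 252.96 × ₹7.9 + 252.96 × ₹6.7 = ₹1998.384 + ₹1694.832 = ₹3693.22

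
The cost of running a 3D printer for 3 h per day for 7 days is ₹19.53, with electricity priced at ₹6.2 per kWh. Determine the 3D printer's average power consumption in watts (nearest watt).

Energy = ₹19.53 ÷ ₹6.2/kWh = 3.15 kWh
Runtime = 3 h/day × 7 days = 21 h
Power = 3.15 kWh ÷ 21 h = 0.15 kW = 150 W

150 W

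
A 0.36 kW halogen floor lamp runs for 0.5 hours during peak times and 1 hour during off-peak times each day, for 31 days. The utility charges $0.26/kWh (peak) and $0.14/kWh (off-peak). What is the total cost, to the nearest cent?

$3.01

Peak energy = 0.36 kW × 0.5 h × 31 = 5.58 kWh
Off-peak energy = 0.36 kW × 1 h × 31 = 11.16 kWh
Cost = 5.58 × $0.26 + 11.16 × $0.14 = $1.4508 + $1.5624 = $3.01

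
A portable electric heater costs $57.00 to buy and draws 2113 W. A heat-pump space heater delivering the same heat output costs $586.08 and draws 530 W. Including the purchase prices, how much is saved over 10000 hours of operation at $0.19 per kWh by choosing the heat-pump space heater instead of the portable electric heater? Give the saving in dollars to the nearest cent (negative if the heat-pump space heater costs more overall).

portable electric heater: $57.00 + (2113/1000) kW × 10000 h × $0.19 = $57.00 + $4014.7 = $4071.7
heat-pump space heater: $586.08 + (530/1000) kW × 10000 h × $0.19 = $586.08 + $1007 = $1593.08
Saving = $4071.7 − $1593.08 = $2478.62

$2478.62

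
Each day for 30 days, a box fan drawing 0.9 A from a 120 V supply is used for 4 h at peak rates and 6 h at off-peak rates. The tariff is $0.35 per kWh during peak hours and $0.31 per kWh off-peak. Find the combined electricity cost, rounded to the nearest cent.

$10.56

Power = 0.9 A × 120 V = 108 W = 0.108 kW
Peak energy = 0.108 kW × 4 h × 30 = 12.96 kWh
Off-peak energy = 0.108 kW × 6 h × 30 = 19.44 kWh
Cost = 12.96 × $0.35 + 19.44 × $0.31 = $4.536 + $6.0264 = $10.56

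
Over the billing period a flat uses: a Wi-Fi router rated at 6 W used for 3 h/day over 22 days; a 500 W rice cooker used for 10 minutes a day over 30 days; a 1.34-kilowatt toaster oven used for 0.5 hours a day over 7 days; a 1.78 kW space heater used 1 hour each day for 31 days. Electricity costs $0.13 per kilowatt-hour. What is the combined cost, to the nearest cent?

$8.16

Wi-Fi router: Runtime = 3 h/day × 22 days = 66 h
Wi-Fi router: 0.006 kW × 66 h = 0.396 kWh
rice cooker: Runtime = 10 min × 30 = 300 min = 5 h
rice cooker: 0.5 kW × 5 h = 2.5 kWh
toaster oven: Runtime = 0.5 h/day × 7 days = 3.5 h
toaster oven: 1.34 kW × 3.5 h = 4.69 kWh
space heater: Runtime = 1 h/day × 31 days = 31 h
space heater: 1.78 kW × 31 h = 55.18 kWh
Total energy = 62.766 kWh
Cost = 62.766 × $0.13 = $8.16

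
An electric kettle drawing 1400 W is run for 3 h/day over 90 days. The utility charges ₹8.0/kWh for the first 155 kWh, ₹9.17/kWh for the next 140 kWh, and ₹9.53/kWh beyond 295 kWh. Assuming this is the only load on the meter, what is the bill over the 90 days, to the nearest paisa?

₹3314.79

Runtime = 3 h/day × 90 days = 270 h
Energy = 1.4 kW × 270 h = 378 kWh
Tier 1 (0–155 kWh): 155 × ₹8.0 = ₹1240
Tier 2 (155–295 kWh): 140 × ₹9.17 = ₹1283.8
Above 295 kWh: 83 × ₹9.53 = ₹790.99
Bill = ₹3314.79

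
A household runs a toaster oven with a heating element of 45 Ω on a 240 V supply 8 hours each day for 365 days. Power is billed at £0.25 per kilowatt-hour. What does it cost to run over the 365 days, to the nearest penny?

Power = V²/R = 240²/45 = 1280 W = 1.28 kW
Runtime = 8 h/day × 365 days = 2920 h
Energy = 1.28 kW × 2920 h = 3737.6 kWh
Cost = 3737.6 kWh × £0.25/kWh = £934.40

£934.40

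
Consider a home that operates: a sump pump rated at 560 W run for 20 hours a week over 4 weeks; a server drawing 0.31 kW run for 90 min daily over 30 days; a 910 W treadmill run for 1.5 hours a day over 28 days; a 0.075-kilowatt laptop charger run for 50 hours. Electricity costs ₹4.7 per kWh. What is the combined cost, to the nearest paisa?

₹473.38

sump pump: Runtime = 20 h/week × 4 weeks = 80 h
sump pump: 0.56 kW × 80 h = 44.8 kWh
server: Runtime = 90 min × 30 = 2700 min = 45 h
server: 0.31 kW × 45 h = 13.95 kWh
treadmill: Runtime = 1.5 h/day × 28 days = 42 h
treadmill: 0.91 kW × 42 h = 38.22 kWh
laptop charger: 0.075 kW × 50 h = 3.75 kWh
Total energy = 100.72 kWh
Cost = 100.72 × ₹4.7 = ₹473.38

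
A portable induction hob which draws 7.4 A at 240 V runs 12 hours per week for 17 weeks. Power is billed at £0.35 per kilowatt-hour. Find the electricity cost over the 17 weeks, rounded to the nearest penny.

£126.81

Power = 7.4 A × 240 V = 1776 W = 1.776 kW
Runtime = 12 h/week × 17 weeks = 204 h
Energy = 1.776 kW × 204 h = 362.304 kWh
Cost = 362.304 kWh × £0.35/kWh = £126.81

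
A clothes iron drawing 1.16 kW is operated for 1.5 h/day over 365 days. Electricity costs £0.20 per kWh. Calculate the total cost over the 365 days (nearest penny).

Runtime = 1.5 h/day × 365 days = 547.5 h
Energy = 1.16 kW × 547.5 h = 635.1 kWh
Cost = 635.1 kWh × £0.20/kWh = £127.02

£127.02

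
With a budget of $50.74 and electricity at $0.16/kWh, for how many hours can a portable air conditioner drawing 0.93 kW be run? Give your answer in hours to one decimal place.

341.0 h

Energy available = $50.74 ÷ $0.16/kWh = 317.125 kWh
Hours = 317.125 kWh ÷ 0.93 kW = 341.0 h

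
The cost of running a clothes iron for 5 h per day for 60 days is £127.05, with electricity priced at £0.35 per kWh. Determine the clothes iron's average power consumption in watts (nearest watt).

Energy = £127.05 ÷ £0.35/kWh = 363 kWh
Runtime = 5 h/day × 60 days = 300 h
Power = 363 kWh ÷ 300 h = 1.21 kW = 1210 W

1210 W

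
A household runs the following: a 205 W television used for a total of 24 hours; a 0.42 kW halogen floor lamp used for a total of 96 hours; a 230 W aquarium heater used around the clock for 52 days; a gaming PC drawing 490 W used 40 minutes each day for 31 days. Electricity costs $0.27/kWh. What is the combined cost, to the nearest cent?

$92.45

television: 0.205 kW × 24 h = 4.92 kWh
halogen floor lamp: 0.42 kW × 96 h = 40.32 kWh
aquarium heater: Runtime = 24 h × 52 = 1248 h
aquarium heater: 0.23 kW × 1248 h = 287.04 kWh
gaming PC: Runtime = 40 min × 31 = 1240 min = 20.666666… h
gaming PC: 0.49 kW × 20.666666… h = 10.126666… kWh
Total energy = 342.406666… kWh
Cost = 342.406666… × $0.27 = $92.45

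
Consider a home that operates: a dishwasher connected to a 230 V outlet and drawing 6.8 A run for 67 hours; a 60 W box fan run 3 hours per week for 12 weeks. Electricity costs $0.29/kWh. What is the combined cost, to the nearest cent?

dishwasher: Power = 6.8 A × 230 V = 1564 W = 1.564 kW
dishwasher: 1.564 kW × 67 h = 104.788 kWh
box fan: Runtime = 3 h/week × 12 weeks = 36 h
box fan: 0.06 kW × 36 h = 2.16 kWh
Total energy = 106.948 kWh
Cost = 106.948 × $0.29 = $31.01

$31.01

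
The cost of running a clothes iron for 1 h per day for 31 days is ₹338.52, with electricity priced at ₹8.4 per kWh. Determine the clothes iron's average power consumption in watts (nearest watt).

1300 W

Energy = ₹338.52 ÷ ₹8.4/kWh = 40.3 kWh
Runtime = 1 h/day × 31 days = 31 h
Power = 40.3 kWh ÷ 31 h = 1.3 kW = 1300 W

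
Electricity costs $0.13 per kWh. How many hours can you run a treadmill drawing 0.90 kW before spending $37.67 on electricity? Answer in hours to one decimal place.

Energy available = $37.67 ÷ $0.13/kWh = 289.7692 kWh
Hours = 289.7692 kWh ÷ 0.9 kW = 322.0 h

322.0 h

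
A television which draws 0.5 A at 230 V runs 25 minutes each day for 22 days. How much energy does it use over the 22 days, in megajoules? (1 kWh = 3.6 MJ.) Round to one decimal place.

3.8 MJ

Power = 0.5 A × 230 V = 115 W = 0.115 kW
Runtime = 25 min × 22 = 550 min = 9.166666… h
Energy = 0.115 kW × 9.166666… h = 1.054166… kWh
= 1.054166… × 3.6 MJ = 3.8 MJ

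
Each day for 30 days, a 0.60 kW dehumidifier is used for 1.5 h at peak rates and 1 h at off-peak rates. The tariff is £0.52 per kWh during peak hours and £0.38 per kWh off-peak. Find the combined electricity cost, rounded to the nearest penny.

£20.88

Peak energy = 0.6 kW × 1.5 h × 30 = 27 kWh
Off-peak energy = 0.6 kW × 1 h × 30 = 18 kWh
Cost = 27 × £0.52 + 18 × £0.38 = £14.04 + £6.84 = £20.88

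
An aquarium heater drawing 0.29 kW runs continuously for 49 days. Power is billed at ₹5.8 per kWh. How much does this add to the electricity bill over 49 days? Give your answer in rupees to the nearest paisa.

₹1978.03

Runtime = 24 h × 49 = 1176 h
Energy = 0.29 kW × 1176 h = 341.04 kWh
Cost = 341.04 kWh × ₹5.8/kWh = ₹1978.03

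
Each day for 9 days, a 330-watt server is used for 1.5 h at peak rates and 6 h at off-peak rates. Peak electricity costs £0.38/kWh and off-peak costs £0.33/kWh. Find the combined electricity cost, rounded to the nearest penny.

Peak energy = 0.33 kW × 1.5 h × 9 = 4.455 kWh
Off-peak energy = 0.33 kW × 6 h × 9 = 17.82 kWh
Cost = 4.455 × £0.38 + 17.82 × £0.33 = £1.6929 + £5.8806 = £7.57

£7.57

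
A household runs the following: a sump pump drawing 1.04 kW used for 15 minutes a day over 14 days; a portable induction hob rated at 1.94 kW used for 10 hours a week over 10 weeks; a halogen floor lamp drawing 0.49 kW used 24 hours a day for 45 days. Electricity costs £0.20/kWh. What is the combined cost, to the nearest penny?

£145.37

sump pump: Runtime = 15 min × 14 = 210 min = 3.5 h
sump pump: 1.04 kW × 3.5 h = 3.64 kWh
portable induction hob: Runtime = 10 h/week × 10 weeks = 100 h
portable induction hob: 1.94 kW × 100 h = 194 kWh
halogen floor lamp: Runtime = 24 h × 45 = 1080 h
halogen floor lamp: 0.49 kW × 1080 h = 529.2 kWh
Total energy = 726.84 kWh
Cost = 726.84 × £0.20 = £145.37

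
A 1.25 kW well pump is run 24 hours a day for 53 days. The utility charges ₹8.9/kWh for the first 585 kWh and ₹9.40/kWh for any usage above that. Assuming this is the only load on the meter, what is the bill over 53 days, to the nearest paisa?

₹14653.50

Runtime = 24 h × 53 = 1272 h
Energy = 1.25 kW × 1272 h = 1590 kWh
Tier 1 (0–585 kWh): 585 × ₹8.9 = ₹5206.5
Above 585 kWh: 1005 × ₹9.40 = ₹9447
Bill = ₹14653.50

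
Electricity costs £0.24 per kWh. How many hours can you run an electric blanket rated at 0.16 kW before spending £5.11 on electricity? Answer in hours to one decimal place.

133.1 h

Energy available = £5.11 ÷ £0.24/kWh = 21.2917 kWh
Hours = 21.2917 kWh ÷ 0.16 kW = 133.1 h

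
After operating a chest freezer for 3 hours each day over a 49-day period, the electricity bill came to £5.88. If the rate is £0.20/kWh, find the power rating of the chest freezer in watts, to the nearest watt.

200 W

Energy = £5.88 ÷ £0.20/kWh = 29.4 kWh
Runtime = 3 h/day × 49 days = 147 h
Power = 29.4 kWh ÷ 147 h = 0.2 kW = 200 W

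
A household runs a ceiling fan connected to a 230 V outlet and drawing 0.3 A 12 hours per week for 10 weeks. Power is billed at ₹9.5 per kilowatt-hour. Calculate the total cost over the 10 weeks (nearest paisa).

Power = 0.3 A × 230 V = 69 W = 0.069 kW
Runtime = 12 h/week × 10 weeks = 120 h
Energy = 0.069 kW × 120 h = 8.28 kWh
Cost = 8.28 kWh × ₹9.5/kWh = ₹78.66

₹78.66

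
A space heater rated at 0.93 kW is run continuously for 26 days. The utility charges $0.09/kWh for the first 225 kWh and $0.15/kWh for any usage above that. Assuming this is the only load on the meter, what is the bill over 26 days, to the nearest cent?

$73.55

Runtime = 24 h × 26 = 624 h
Energy = 0.93 kW × 624 h = 580.32 kWh
Tier 1 (0–225 kWh): 225 × $0.09 = $20.25
Above 225 kWh: 355.32 × $0.15 = $53.298
Bill = $73.55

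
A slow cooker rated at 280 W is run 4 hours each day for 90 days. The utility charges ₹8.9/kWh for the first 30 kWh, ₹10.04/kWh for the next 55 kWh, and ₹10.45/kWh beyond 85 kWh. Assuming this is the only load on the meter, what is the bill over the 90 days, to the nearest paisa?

₹984.31

Runtime = 4 h/day × 90 days = 360 h
Energy = 0.28 kW × 360 h = 100.8 kWh
Tier 1 (0–30 kWh): 30 × ₹8.9 = ₹267
Tier 2 (30–85 kWh): 55 × ₹10.04 = ₹552.2
Above 85 kWh: 15.8 × ₹10.45 = ₹165.11
Bill = ₹984.31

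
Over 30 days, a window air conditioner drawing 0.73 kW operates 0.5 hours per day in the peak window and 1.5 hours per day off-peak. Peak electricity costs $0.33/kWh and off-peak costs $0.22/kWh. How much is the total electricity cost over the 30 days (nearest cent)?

$10.84

Peak energy = 0.73 kW × 0.5 h × 30 = 10.95 kWh
Off-peak energy = 0.73 kW × 1.5 h × 30 = 32.85 kWh
Cost = 10.95 × $0.33 + 32.85 × $0.22 = $3.6135 + $7.227 = $10.84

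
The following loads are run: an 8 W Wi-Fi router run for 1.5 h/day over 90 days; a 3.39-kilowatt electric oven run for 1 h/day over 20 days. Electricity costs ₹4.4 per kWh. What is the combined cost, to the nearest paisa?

Wi-Fi router: Runtime = 1.5 h/day × 90 days = 135 h
Wi-Fi router: 0.008 kW × 135 h = 1.08 kWh
electric oven: Runtime = 1 h/day × 20 days = 20 h
electric oven: 3.39 kW × 20 h = 67.8 kWh
Total energy = 68.88 kWh
Cost = 68.88 × ₹4.4 = ₹303.07

₹303.07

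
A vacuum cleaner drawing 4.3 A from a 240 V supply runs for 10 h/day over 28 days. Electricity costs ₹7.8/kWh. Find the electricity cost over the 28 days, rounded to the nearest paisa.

Power = 4.3 A × 240 V = 1032 W = 1.032 kW
Runtime = 10 h/day × 28 days = 280 h
Energy = 1.032 kW × 280 h = 288.96 kWh
Cost = 288.96 kWh × ₹7.8/kWh = ₹2253.89

₹2253.89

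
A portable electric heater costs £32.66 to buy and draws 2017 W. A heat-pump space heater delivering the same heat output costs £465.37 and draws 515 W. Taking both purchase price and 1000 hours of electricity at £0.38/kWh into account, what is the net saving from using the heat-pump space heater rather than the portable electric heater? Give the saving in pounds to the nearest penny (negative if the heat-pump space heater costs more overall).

portable electric heater: £32.66 + (2017/1000) kW × 1000 h × £0.38 = £32.66 + £766.46 = £799.12
heat-pump space heater: £465.37 + (515/1000) kW × 1000 h × £0.38 = £465.37 + £195.7 = £661.07
Saving = £799.12 − £661.07 = £138.05

£138.05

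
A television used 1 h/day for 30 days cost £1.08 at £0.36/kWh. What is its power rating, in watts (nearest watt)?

100 W

Energy = £1.08 ÷ £0.36/kWh = 3 kWh
Runtime = 1 h/day × 30 days = 30 h
Power = 3 kWh ÷ 30 h = 0.1 kW = 100 W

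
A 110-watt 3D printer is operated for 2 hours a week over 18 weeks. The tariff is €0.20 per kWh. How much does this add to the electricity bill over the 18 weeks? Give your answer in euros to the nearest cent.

Runtime = 2 h/week × 18 weeks = 36 h
Energy = 0.11 kW × 36 h = 3.96 kWh
Cost = 3.96 kWh × €0.20/kWh = €0.79

€0.79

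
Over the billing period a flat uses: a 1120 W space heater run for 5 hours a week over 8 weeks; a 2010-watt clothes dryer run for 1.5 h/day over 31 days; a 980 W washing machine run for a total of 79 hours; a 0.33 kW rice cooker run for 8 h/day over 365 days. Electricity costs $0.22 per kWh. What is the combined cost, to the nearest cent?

$259.44

space heater: Runtime = 5 h/week × 8 weeks = 40 h
space heater: 1.12 kW × 40 h = 44.8 kWh
clothes dryer: Runtime = 1.5 h/day × 31 days = 46.5 h
clothes dryer: 2.01 kW × 46.5 h = 93.465 kWh
washing machine: 0.98 kW × 79 h = 77.42 kWh
rice cooker: Runtime = 8 h/day × 365 days = 2920 h
rice cooker: 0.33 kW × 2920 h = 963.6 kWh
Total energy = 1179.285 kWh
Cost = 1179.285 × $0.22 = $259.44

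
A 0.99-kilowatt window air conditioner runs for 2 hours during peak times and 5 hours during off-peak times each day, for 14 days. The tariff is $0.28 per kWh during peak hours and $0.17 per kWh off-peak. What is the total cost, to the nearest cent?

Peak energy = 0.99 kW × 2 h × 14 = 27.72 kWh
Off-peak energy = 0.99 kW × 5 h × 14 = 69.3 kWh
Cost = 27.72 × $0.28 + 69.3 × $0.17 = $7.7616 + $11.781 = $19.54

$19.54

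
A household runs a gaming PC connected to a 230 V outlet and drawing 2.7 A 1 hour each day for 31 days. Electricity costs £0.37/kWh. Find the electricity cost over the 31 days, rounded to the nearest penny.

£7.12

Power = 2.7 A × 230 V = 621 W = 0.621 kW
Runtime = 1 h/day × 31 days = 31 h
Energy = 0.621 kW × 31 h = 19.251 kWh
Cost = 19.251 kWh × £0.37/kWh = £7.12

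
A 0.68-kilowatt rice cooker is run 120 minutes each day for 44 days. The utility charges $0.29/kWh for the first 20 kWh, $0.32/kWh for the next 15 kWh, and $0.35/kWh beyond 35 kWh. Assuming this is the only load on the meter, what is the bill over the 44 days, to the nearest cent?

Runtime = 120 min × 44 = 5280 min = 88 h
Energy = 0.68 kW × 88 h = 59.84 kWh
Tier 1 (0–20 kWh): 20 × $0.29 = $5.8
Tier 2 (20–35 kWh): 15 × $0.32 = $4.8
Above 35 kWh: 24.84 × $0.35 = $8.694
Bill = $19.29

$19.29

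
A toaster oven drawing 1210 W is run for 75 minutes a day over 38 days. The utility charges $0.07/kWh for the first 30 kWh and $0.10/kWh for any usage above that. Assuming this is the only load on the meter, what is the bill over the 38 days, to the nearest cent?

Runtime = 75 min × 38 = 2850 min = 47.5 h
Energy = 1.21 kW × 47.5 h = 57.475 kWh
Tier 1 (0–30 kWh): 30 × $0.07 = $2.1
Above 30 kWh: 27.475 × $0.10 = $2.7475
Bill = $4.85

$4.85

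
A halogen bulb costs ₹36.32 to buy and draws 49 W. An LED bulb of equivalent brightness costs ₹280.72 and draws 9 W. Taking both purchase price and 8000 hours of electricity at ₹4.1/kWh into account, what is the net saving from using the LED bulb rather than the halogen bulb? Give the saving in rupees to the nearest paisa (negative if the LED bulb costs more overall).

halogen bulb: ₹36.32 + (49/1000) kW × 8000 h × ₹4.1 = ₹36.32 + ₹1607.2 = ₹1643.52
LED bulb: ₹280.72 + (9/1000) kW × 8000 h × ₹4.1 = ₹280.72 + ₹295.2 = ₹575.92
Saving = ₹1643.52 − ₹575.92 = ₹1067.6

₹1067.60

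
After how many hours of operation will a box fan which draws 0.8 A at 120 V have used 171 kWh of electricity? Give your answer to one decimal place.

1781.3 h

Power = 0.8 A × 120 V = 96 W = 0.096 kW
Hours = 171 kWh ÷ 0.096 kW = 1781.3 h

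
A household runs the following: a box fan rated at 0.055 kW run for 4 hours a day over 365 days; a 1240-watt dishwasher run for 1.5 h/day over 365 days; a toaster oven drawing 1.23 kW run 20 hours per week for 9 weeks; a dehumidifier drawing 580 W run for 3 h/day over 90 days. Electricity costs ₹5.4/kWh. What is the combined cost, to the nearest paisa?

box fan: Runtime = 4 h/day × 365 days = 1460 h
box fan: 0.055 kW × 1460 h = 80.3 kWh
dishwasher: Runtime = 1.5 h/day × 365 days = 547.5 h
dishwasher: 1.24 kW × 547.5 h = 678.9 kWh
toaster oven: Runtime = 20 h/week × 9 weeks = 180 h
toaster oven: 1.23 kW × 180 h = 221.4 kWh
dehumidifier: Runtime = 3 h/day × 90 days = 270 h
dehumidifier: 0.58 kW × 270 h = 156.6 kWh
Total energy = 1137.2 kWh
Cost = 1137.2 × ₹5.4 = ₹6140.88

₹6140.88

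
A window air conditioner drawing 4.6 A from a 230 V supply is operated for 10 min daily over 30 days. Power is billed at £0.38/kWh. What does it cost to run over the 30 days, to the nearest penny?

Power = 4.6 A × 230 V = 1058 W = 1.058 kW
Runtime = 10 min × 30 = 300 min = 5 h
Energy = 1.058 kW × 5 h = 5.29 kWh
Cost = 5.29 kWh × £0.38/kWh = £2.01

£2.01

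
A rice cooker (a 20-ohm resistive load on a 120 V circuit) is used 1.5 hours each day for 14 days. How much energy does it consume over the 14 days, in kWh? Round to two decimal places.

15.12 kWh

Power = V²/R = 120²/20 = 720 W = 0.72 kW
Runtime = 1.5 h/day × 14 days = 21 h
Energy = 0.72 kW × 21 h = 15.12 kWh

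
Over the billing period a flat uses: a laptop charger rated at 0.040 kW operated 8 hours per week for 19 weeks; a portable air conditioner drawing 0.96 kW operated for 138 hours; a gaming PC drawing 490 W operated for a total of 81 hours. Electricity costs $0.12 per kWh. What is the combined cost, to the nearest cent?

laptop charger: Runtime = 8 h/week × 19 weeks = 152 h
laptop charger: 0.04 kW × 152 h = 6.08 kWh
portable air conditioner: 0.96 kW × 138 h = 132.48 kWh
gaming PC: 0.49 kW × 81 h = 39.69 kWh
Total energy = 178.25 kWh
Cost = 178.25 × $0.12 = $21.39

$21.39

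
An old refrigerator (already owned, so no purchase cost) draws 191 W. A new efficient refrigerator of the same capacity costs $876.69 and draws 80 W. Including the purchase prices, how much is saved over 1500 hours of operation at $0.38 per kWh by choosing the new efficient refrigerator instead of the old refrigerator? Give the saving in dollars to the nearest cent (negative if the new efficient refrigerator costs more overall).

old refrigerator: $0.00 + (191/1000) kW × 1500 h × $0.38 = $0.00 + $108.87 = $108.87
new efficient refrigerator: $876.69 + (80/1000) kW × 1500 h × $0.38 = $876.69 + $45.6 = $922.29
Saving = $108.87 − $922.29 = −$813.42

-$813.42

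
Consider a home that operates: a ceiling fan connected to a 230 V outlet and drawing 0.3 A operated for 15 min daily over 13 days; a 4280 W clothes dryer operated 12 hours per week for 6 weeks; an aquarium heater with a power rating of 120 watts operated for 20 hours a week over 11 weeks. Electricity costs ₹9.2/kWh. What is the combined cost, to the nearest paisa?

₹3080.02

ceiling fan: Power = 0.3 A × 230 V = 69 W = 0.069 kW
ceiling fan: Runtime = 15 min × 13 = 195 min = 3.25 h
ceiling fan: 0.069 kW × 3.25 h = 0.22425 kWh
clothes dryer: Runtime = 12 h/week × 6 weeks = 72 h
clothes dryer: 4.28 kW × 72 h = 308.16 kWh
aquarium heater: Runtime = 20 h/week × 11 weeks = 220 h
aquarium heater: 0.12 kW × 220 h = 26.4 kWh
Total energy = 334.78425 kWh
Cost = 334.78425 × ₹9.2 = ₹3080.02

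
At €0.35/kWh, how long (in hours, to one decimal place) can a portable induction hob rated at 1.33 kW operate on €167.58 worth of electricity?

360.0 h

Energy available = €167.58 ÷ €0.35/kWh = 478.8 kWh
Hours = 478.8 kWh ÷ 1.33 kW = 360.0 h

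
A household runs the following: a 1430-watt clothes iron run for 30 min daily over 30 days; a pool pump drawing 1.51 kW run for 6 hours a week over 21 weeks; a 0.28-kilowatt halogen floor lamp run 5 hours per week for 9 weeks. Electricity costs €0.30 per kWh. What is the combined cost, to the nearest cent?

€67.29

clothes iron: Runtime = 30 min × 30 = 900 min = 15 h
clothes iron: 1.43 kW × 15 h = 21.45 kWh
pool pump: Runtime = 6 h/week × 21 weeks = 126 h
pool pump: 1.51 kW × 126 h = 190.26 kWh
halogen floor lamp: Runtime = 5 h/week × 9 weeks = 45 h
halogen floor lamp: 0.28 kW × 45 h = 12.6 kWh
Total energy = 224.31 kWh
Cost = 224.31 × €0.30 = €67.29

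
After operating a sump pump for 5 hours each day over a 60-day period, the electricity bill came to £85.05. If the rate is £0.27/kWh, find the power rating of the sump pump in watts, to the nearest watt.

1050 W

Energy = £85.05 ÷ £0.27/kWh = 315 kWh
Runtime = 5 h/day × 60 days = 300 h
Power = 315 kWh ÷ 300 h = 1.05 kW = 1050 W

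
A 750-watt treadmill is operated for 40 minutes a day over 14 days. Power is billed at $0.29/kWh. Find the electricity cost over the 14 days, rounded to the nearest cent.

Runtime = 40 min × 14 = 560 min = 9.333333… h
Energy = 0.75 kW × 9.333333… h = 7 kWh
Cost = 7 kWh × $0.29/kWh = $2.03

$2.03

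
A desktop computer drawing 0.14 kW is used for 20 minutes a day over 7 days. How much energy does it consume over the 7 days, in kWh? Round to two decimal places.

0.33 kWh

Runtime = 20 min × 7 = 140 min = 2.333333… h
Energy = 0.14 kW × 2.333333… h = 0.326666… kWh ≈ 0.33 kWh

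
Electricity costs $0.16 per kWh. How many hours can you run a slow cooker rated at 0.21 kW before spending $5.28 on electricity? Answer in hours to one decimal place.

Energy available = $5.28 ÷ $0.16/kWh = 33 kWh
Hours = 33 kWh ÷ 0.21 kW = 157.1 h

157.1 h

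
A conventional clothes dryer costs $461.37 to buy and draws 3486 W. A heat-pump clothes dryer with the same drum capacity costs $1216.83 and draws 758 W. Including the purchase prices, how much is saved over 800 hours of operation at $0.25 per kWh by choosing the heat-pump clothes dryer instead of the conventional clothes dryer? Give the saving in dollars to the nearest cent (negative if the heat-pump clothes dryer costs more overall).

conventional clothes dryer: $461.37 + (3486/1000) kW × 800 h × $0.25 = $461.37 + $697.2 = $1158.57
heat-pump clothes dryer: $1216.83 + (758/1000) kW × 800 h × $0.25 = $1216.83 + $151.6 = $1368.43
Saving = $1158.57 − $1368.43 = −$209.86

-$209.86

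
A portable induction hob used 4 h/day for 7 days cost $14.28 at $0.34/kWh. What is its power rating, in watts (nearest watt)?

Energy = $14.28 ÷ $0.34/kWh = 42 kWh
Runtime = 4 h/day × 7 days = 28 h
Power = 42 kWh ÷ 28 h = 1.5 kW = 1500 W

1500 W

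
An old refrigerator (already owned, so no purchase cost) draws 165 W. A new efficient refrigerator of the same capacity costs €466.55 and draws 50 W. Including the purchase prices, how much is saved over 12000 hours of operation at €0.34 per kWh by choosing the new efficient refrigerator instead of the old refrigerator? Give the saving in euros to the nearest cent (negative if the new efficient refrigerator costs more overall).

old refrigerator: €0.00 + (165/1000) kW × 12000 h × €0.34 = €0.00 + €673.2 = €673.2
new efficient refrigerator: €466.55 + (50/1000) kW × 12000 h × €0.34 = €466.55 + €204 = €670.55
Saving = €673.2 − €670.55 = €2.65

€2.65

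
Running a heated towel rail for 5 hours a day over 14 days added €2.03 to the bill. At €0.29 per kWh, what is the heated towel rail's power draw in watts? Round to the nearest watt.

100 W

Energy = €2.03 ÷ €0.29/kWh = 7 kWh
Runtime = 5 h/day × 14 days = 70 h
Power = 7 kWh ÷ 70 h = 0.1 kW = 100 W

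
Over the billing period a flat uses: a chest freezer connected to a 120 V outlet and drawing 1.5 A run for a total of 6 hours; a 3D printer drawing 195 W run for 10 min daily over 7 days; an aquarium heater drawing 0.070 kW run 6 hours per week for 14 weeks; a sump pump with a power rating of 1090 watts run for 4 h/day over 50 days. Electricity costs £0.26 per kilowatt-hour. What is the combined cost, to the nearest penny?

chest freezer: Power = 1.5 A × 120 V = 180 W = 0.18 kW
chest freezer: 0.18 kW × 6 h = 1.08 kWh
3D printer: Runtime = 10 min × 7 = 70 min = 1.166666… h
3D printer: 0.195 kW × 1.166666… h = 0.2275 kWh
aquarium heater: Runtime = 6 h/week × 14 weeks = 84 h
aquarium heater: 0.07 kW × 84 h = 5.88 kWh
sump pump: Runtime = 4 h/day × 50 days = 200 h
sump pump: 1.09 kW × 200 h = 218 kWh
Total energy = 225.1875 kWh
Cost = 225.1875 × £0.26 = £58.55

£58.55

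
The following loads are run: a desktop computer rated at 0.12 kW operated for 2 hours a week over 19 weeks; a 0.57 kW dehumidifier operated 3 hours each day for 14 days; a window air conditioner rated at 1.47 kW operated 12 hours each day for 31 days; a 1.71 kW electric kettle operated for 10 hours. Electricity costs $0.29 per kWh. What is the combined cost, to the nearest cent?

$171.81

desktop computer: Runtime = 2 h/week × 19 weeks = 38 h
desktop computer: 0.12 kW × 38 h = 4.56 kWh
dehumidifier: Runtime = 3 h/day × 14 days = 42 h
dehumidifier: 0.57 kW × 42 h = 23.94 kWh
window air conditioner: Runtime = 12 h/day × 31 days = 372 h
window air conditioner: 1.47 kW × 372 h = 546.84 kWh
electric kettle: 1.71 kW × 10 h = 17.1 kWh
Total energy = 592.44 kWh
Cost = 592.44 × $0.29 = $171.81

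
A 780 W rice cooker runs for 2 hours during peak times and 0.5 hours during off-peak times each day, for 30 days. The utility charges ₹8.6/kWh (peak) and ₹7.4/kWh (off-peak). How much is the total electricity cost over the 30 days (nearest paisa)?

Peak energy = 0.78 kW × 2 h × 30 = 46.8 kWh
Off-peak energy = 0.78 kW × 0.5 h × 30 = 11.7 kWh
Cost = 46.8 × ₹8.6 + 11.7 × ₹7.4 = ₹402.48 + ₹86.58 = ₹489.06

₹489.06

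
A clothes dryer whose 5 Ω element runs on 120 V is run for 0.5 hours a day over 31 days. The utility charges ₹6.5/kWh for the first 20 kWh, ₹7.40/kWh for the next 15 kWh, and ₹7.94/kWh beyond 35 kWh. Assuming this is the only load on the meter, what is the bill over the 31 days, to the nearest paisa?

Power = V²/R = 120²/5 = 2880 W = 2.88 kW
Runtime = 0.5 h/day × 31 days = 15.5 h
Energy = 2.88 kW × 15.5 h = 44.64 kWh
Tier 1 (0–20 kWh): 20 × ₹6.5 = ₹130
Tier 2 (20–35 kWh): 15 × ₹7.40 = ₹111
Above 35 kWh: 9.64 × ₹7.94 = ₹76.5416
Bill = ₹317.54

₹317.54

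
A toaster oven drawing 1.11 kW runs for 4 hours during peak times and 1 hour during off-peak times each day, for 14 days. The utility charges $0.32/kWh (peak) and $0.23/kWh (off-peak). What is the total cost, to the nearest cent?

Peak energy = 1.11 kW × 4 h × 14 = 62.16 kWh
Off-peak energy = 1.11 kW × 1 h × 14 = 15.54 kWh
Cost = 62.16 × $0.32 + 15.54 × $0.23 = $19.8912 + $3.5742 = $23.47

$23.47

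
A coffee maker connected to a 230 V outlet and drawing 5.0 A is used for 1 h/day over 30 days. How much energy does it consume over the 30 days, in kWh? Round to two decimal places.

34.50 kWh

Power = 5.0 A × 230 V = 1150 W = 1.15 kW
Runtime = 1 h/day × 30 days = 30 h
Energy = 1.15 kW × 30 h = 34.5 kWh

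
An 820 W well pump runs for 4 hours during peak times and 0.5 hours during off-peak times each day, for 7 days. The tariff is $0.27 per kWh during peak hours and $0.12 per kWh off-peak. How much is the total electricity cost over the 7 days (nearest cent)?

Peak energy = 0.82 kW × 4 h × 7 = 22.96 kWh
Off-peak energy = 0.82 kW × 0.5 h × 7 = 2.87 kWh
Cost = 22.96 × $0.27 + 2.87 × $0.12 = $6.1992 + $0.3444 = $6.54

$6.54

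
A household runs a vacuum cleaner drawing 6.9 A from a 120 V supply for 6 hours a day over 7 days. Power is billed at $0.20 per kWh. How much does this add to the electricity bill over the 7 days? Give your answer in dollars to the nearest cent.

$6.96

Power = 6.9 A × 120 V = 828 W = 0.828 kW
Runtime = 6 h/day × 7 days = 42 h
Energy = 0.828 kW × 42 h = 34.776 kWh
Cost = 34.776 kWh × $0.20/kWh = $6.96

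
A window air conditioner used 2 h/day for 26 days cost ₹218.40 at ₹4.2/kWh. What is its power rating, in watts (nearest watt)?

Energy = ₹218.40 ÷ ₹4.2/kWh = 52 kWh
Runtime = 2 h/day × 26 days = 52 h
Power = 52 kWh ÷ 52 h = 1 kW = 1000 W

1000 W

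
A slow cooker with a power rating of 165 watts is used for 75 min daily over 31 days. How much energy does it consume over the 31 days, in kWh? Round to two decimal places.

6.39 kWh

Runtime = 75 min × 31 = 2325 min = 38.75 h
Energy = 0.165 kW × 38.75 h = 6.39375 kWh ≈ 6.39 kWh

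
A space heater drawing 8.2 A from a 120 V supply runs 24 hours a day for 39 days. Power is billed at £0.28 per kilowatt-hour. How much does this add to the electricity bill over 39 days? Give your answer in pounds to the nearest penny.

Power = 8.2 A × 120 V = 984 W = 0.984 kW
Runtime = 24 h × 39 = 936 h
Energy = 0.984 kW × 936 h = 921.024 kWh
Cost = 921.024 kWh × £0.28/kWh = £257.89

£257.89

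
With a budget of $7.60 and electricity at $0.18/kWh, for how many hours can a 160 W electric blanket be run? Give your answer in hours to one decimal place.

263.9 h

Energy available = $7.60 ÷ $0.18/kWh = 42.2222 kWh
Hours = 42.2222 kWh ÷ 0.16 kW = 263.9 h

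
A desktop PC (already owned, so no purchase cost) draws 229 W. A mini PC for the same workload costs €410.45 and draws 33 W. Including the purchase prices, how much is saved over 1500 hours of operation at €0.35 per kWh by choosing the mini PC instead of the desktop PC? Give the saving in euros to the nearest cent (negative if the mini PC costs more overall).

desktop PC: €0.00 + (229/1000) kW × 1500 h × €0.35 = €0.00 + €120.225 = €120.225
mini PC: €410.45 + (33/1000) kW × 1500 h × €0.35 = €410.45 + €17.325 = €427.775
Saving = €120.225 − €427.775 = −€307.55

-€307.55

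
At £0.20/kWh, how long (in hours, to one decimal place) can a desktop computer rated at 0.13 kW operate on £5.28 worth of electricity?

203.1 h

Energy available = £5.28 ÷ £0.20/kWh = 26.4 kWh
Hours = 26.4 kWh ÷ 0.13 kW = 203.1 h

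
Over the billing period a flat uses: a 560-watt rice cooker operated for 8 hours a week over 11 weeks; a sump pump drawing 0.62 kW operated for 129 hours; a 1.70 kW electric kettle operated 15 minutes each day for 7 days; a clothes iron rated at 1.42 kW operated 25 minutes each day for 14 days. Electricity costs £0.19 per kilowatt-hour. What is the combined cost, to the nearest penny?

rice cooker: Runtime = 8 h/week × 11 weeks = 88 h
rice cooker: 0.56 kW × 88 h = 49.28 kWh
sump pump: 0.62 kW × 129 h = 79.98 kWh
electric kettle: Runtime = 15 min × 7 = 105 min = 1.75 h
electric kettle: 1.7 kW × 1.75 h = 2.975 kWh
clothes iron: Runtime = 25 min × 14 = 350 min = 5.833333… h
clothes iron: 1.42 kW × 5.833333… h = 8.283333… kWh
Total energy = 140.518333… kWh
Cost = 140.518333… × £0.19 = £26.70

£26.70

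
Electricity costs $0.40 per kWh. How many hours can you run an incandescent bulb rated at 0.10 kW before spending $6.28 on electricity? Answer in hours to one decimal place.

Energy available = $6.28 ÷ $0.40/kWh = 15.7 kWh
Hours = 15.7 kWh ÷ 0.1 kW = 157.0 h

157.0 h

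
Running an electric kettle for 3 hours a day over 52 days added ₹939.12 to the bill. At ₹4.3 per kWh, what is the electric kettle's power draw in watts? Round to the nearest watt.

Energy = ₹939.12 ÷ ₹4.3/kWh = 218.4 kWh
Runtime = 3 h/day × 52 days = 156 h
Power = 218.4 kWh ÷ 156 h = 1.4 kW = 1400 W

1400 W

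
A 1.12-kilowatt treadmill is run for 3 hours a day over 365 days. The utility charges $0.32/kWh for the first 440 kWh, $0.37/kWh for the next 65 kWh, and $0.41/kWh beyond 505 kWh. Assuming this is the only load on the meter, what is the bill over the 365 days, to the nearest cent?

$460.62

Runtime = 3 h/day × 365 days = 1095 h
Energy = 1.12 kW × 1095 h = 1226.4 kWh
Tier 1 (0–440 kWh): 440 × $0.32 = $140.8
Tier 2 (440–505 kWh): 65 × $0.37 = $24.05
Above 505 kWh: 721.4 × $0.41 = $295.774
Bill = $460.62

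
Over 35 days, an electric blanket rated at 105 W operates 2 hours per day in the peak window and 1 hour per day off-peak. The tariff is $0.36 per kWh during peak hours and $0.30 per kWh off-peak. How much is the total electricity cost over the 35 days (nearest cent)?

$3.75

Peak energy = 0.105 kW × 2 h × 35 = 7.35 kWh
Off-peak energy = 0.105 kW × 1 h × 35 = 3.675 kWh
Cost = 7.35 × $0.36 + 3.675 × $0.30 = $2.646 + $1.1025 = $3.75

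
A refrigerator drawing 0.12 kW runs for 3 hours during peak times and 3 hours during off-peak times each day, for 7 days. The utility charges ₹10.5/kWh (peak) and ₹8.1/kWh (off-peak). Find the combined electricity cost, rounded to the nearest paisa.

Peak energy = 0.12 kW × 3 h × 7 = 2.52 kWh
Off-peak energy = 0.12 kW × 3 h × 7 = 2.52 kWh
Cost = 2.52 × ₹10.5 + 2.52 × ₹8.1 = ₹26.46 + ₹20.412 = ₹46.87

₹46.87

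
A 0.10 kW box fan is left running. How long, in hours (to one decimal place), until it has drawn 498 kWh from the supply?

4980.0 h

Hours = 498 kWh ÷ 0.1 kW = 4980.0 h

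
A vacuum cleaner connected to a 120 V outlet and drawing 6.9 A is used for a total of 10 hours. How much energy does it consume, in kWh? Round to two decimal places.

Power = 6.9 A × 120 V = 828 W = 0.828 kW
Energy = 0.828 kW × 10 h = 8.28 kWh

8.28 kWh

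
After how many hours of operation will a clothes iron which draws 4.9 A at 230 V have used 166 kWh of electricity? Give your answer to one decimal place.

147.3 h

Power = 4.9 A × 230 V = 1127 W = 1.127 kW
Hours = 166 kWh ÷ 1.127 kW = 147.3 h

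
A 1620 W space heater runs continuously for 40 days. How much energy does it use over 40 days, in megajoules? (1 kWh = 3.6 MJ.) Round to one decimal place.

Runtime = 24 h × 40 = 960 h
Energy = 1.62 kW × 960 h = 1555.2 kWh
= 1555.2 × 3.6 MJ = 5598.7 MJ

5598.7 MJ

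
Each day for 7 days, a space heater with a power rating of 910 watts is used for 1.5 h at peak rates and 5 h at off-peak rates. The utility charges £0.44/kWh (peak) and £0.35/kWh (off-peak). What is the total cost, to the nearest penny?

£15.35

Peak energy = 0.91 kW × 1.5 h × 7 = 9.555 kWh
Off-peak energy = 0.91 kW × 5 h × 7 = 31.85 kWh
Cost = 9.555 × £0.44 + 31.85 × £0.35 = £4.2042 + £11.1475 = £15.35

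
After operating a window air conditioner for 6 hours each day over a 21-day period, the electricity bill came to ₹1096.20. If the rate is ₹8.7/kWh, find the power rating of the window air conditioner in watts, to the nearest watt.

Energy = ₹1096.20 ÷ ₹8.7/kWh = 126 kWh
Runtime = 6 h/day × 21 days = 126 h
Power = 126 kWh ÷ 126 h = 1 kW = 1000 W

1000 W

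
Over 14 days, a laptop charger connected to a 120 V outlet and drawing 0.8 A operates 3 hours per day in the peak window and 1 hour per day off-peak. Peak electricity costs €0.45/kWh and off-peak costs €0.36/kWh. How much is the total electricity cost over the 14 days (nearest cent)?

Power = 0.8 A × 120 V = 96 W = 0.096 kW
Peak energy = 0.096 kW × 3 h × 14 = 4.032 kWh
Off-peak energy = 0.096 kW × 1 h × 14 = 1.344 kWh
Cost = 4.032 × €0.45 + 1.344 × €0.36 = €1.8144 + €0.48384 = €2.30

€2.30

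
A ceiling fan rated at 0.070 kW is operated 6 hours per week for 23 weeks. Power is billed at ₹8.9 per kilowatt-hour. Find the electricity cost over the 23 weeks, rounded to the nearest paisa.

Runtime = 6 h/week × 23 weeks = 138 h
Energy = 0.07 kW × 138 h = 9.66 kWh
Cost = 9.66 kWh × ₹8.9/kWh = ₹85.97

₹85.97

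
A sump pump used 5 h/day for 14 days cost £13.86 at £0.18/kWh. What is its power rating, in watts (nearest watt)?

Energy = £13.86 ÷ £0.18/kWh = 77 kWh
Runtime = 5 h/day × 14 days = 70 h
Power = 77 kWh ÷ 70 h = 1.1 kW = 1100 W

1100 W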